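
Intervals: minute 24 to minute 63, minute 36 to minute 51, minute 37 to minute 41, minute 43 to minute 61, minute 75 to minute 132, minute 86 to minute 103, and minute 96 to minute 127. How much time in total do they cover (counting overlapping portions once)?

96 minutes

Merged: minute 24 to minute 63, minute 75 to minute 132.
Lengths: 39 minutes + 57 minutes = 96 minutes.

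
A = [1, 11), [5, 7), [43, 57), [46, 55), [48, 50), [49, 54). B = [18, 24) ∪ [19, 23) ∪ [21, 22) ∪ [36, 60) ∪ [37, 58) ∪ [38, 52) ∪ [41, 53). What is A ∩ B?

First set merges to [1, 11), [43, 57).
Second set merges to [18, 24), [36, 60).
[1, 11): no overlap with the second set.
[43, 57) meets the second set on [43, 57).

[43, 57)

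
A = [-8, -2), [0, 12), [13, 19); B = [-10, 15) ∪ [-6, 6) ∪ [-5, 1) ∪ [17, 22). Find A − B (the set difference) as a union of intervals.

[15, 17)

Merge the second list: [-10, 15), [17, 22).
[-8, -2): entirely removed.
[0, 12): entirely removed.
[13, 19) \ B = [15, 17).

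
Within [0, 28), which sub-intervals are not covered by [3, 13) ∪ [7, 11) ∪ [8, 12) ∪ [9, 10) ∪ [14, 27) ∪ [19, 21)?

After merging, the occupied span is [3, 13), [14, 27).
Complement within [0, 28): [0, 3), [13, 14), [27, 28).

[0, 3) ∪ [13, 14) ∪ [27, 28)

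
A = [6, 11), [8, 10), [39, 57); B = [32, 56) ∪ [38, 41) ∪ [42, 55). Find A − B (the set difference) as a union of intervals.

First set merges to [6, 11), [39, 57).
Second set merges to [32, 56).
[6, 11): no B overlap → unchanged.
[39, 57) minus B → [56, 57).

[6, 11) ∪ [56, 57)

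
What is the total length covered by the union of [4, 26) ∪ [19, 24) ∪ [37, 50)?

Merged: [4, 26), [37, 50).
Lengths: 22 + 13 = 35.

35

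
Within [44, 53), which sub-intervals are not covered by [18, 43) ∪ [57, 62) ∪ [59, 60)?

[44, 53)

The merged coverage is [18, 43), [57, 62).
Complement within [44, 53): [44, 53).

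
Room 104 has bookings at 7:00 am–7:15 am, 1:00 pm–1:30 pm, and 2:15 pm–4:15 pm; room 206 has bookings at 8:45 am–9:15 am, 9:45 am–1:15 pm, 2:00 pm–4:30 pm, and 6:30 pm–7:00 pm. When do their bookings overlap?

1:00 pm–1:15 pm, 2:15 pm–4:15 pm

7:00 am–7:15 am: no overlap with the second set.
1:00 pm–1:30 pm meets the second set on 1:00 pm–1:15 pm.
2:15 pm–4:15 pm meets the second set on 2:15 pm–4:15 pm.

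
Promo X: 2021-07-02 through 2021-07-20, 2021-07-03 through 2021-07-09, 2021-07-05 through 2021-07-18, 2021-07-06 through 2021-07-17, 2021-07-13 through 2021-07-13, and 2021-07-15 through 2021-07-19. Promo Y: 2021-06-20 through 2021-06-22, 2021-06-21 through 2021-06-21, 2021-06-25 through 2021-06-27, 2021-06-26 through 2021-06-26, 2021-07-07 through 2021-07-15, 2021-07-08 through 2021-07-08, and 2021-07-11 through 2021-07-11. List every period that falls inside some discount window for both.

2021-07-07 through 2021-07-15

A, merged: 2021-07-02 through 2021-07-20.
B, merged: 2021-06-20 through 2021-06-22, 2021-06-25 through 2021-06-27, 2021-07-07 through 2021-07-15.
2021-07-02 through 2021-07-20 meets the second set on 2021-07-07 through 2021-07-15.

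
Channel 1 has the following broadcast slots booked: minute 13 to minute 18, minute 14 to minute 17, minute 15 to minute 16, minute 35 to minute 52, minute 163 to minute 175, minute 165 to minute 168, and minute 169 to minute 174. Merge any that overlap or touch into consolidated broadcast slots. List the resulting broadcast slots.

minute 13 to minute 18, minute 35 to minute 52, minute 163 to minute 175

minute 14 to minute 17 overlaps/touches minute 13 to minute 18 → extend to minute 13 to minute 18.
minute 15 to minute 16 overlaps/touches minute 13 to minute 18 → extend to minute 13 to minute 18.
minute 35 to minute 52 is disjoint → start new block.
minute 163 to minute 175 is disjoint → start new block.
minute 165 to minute 168 overlaps/touches minute 163 to minute 175 → extend to minute 163 to minute 175.
minute 169 to minute 174 overlaps/touches minute 163 to minute 175 → extend to minute 163 to minute 175.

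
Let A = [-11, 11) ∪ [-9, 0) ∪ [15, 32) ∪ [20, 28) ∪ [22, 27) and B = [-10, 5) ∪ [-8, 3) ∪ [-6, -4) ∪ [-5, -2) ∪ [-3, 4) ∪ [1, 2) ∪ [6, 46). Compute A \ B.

[-11, -10) ∪ [5, 6)

A, merged: [-11, 11), [15, 32).
B, merged: [-10, 5), [6, 46).
[-11, 11) minus B → [-11, -10), [5, 6).
[15, 32): fully covered by B → removed.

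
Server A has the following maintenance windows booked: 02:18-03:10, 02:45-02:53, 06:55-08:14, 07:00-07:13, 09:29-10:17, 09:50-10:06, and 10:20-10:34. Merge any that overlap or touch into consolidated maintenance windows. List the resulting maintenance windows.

02:45–02:53 overlaps/touches 02:18–03:10 → extend to 02:18–03:10.
06:55–08:14 is disjoint → start new block.
07:00–07:13 overlaps/touches 06:55–08:14 → extend to 06:55–08:14.
09:29–10:17 is disjoint → start new block.
09:50–10:06 overlaps/touches 09:29–10:17 → extend to 09:29–10:17.
10:20–10:34 is disjoint → start new block.

02:18–03:10, 06:55–08:14, 09:29–10:17, 10:20–10:34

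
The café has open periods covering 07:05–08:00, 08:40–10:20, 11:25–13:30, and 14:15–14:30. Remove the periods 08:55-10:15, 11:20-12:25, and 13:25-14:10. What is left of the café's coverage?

07:05–08:00, 08:40–08:55, 10:15–10:20, 12:25–13:25, 14:15–14:30

07:05–08:00: nothing removed.
08:40–10:20 \ B = 08:40–08:55, 10:15–10:20.
11:25–13:30 \ B = 12:25–13:25.
14:15–14:30: nothing removed.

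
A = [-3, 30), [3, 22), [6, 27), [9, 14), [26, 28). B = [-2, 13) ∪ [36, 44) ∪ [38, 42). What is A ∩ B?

A, merged: [-3, 30).
B, merged: [-2, 13), [36, 44).
[-3, 30) overlaps B on [-2, 13).

[-2, 13)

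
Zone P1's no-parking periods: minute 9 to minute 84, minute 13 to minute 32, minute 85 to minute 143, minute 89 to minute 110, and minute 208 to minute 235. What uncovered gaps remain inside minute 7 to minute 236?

minute 7 to minute 9, minute 84 to minute 85, minute 143 to minute 208, minute 235 to minute 236

The merged coverage is minute 9 to minute 84, minute 85 to minute 143, minute 208 to minute 235.
Uncovered inside minute 7 to minute 236: minute 7 to minute 9, minute 84 to minute 85, minute 143 to minute 208, minute 235 to minute 236.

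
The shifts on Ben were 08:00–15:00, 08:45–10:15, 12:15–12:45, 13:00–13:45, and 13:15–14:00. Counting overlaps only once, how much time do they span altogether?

Merged: 08:00–15:00.
Length: 7 h.

7 h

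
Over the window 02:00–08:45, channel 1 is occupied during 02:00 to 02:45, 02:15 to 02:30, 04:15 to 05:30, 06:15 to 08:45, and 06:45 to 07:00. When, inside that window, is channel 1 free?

The merged coverage is 02:00-02:45, 04:15-05:30, 06:15-08:45.
Complement within 02:00-08:45: 02:45-04:15, 05:30-06:15.

02:45-04:15, 05:30-06:15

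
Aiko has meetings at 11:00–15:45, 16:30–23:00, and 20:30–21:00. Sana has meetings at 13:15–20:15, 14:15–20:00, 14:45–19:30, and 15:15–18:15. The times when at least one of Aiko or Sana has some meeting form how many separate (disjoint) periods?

1

First set merges to 11:00–15:45, 16:30–23:00.
Second set merges to 13:15–20:15.
A ∪ B = 11:00–23:00.
That is 1 disjoint piece.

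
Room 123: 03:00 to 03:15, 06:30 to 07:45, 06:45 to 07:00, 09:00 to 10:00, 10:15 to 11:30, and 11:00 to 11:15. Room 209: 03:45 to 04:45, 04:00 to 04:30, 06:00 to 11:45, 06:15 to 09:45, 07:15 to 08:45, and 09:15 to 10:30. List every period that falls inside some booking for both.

06:30-07:45, 09:00-10:00, 10:15-11:30

Merge the first list: 03:00-03:15, 06:30-07:45, 09:00-10:00, 10:15-11:30.
Merge the second list: 03:45-04:45, 06:00-11:45.
03:00-03:15 falls entirely outside B.
06:30-07:45 overlaps B on 06:30-07:45.
09:00-10:00 overlaps B on 09:00-10:00.
10:15-11:30 overlaps B on 10:15-11:30.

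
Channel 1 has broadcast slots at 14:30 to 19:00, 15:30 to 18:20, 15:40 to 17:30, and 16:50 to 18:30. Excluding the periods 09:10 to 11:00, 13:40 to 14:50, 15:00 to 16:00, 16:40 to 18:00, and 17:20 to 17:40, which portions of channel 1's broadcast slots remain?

14:50–15:00, 16:00–16:40, 18:00–19:00

Merge the first list: 14:30–19:00.
Merge the second list: 09:10–11:00, 13:40–14:50, 15:00–16:00, 16:40–18:00.
14:30–19:00 with B removed leaves 14:50–15:00, 16:00–16:40, 18:00–19:00.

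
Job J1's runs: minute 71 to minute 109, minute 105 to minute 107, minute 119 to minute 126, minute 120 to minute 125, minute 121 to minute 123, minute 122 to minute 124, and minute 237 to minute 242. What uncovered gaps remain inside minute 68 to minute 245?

minute 68 to minute 71, minute 109 to minute 119, minute 126 to minute 237, minute 242 to minute 245

Covered (merged): minute 71 to minute 109, minute 119 to minute 126, minute 237 to minute 242.
Uncovered inside minute 68 to minute 245: minute 68 to minute 71, minute 109 to minute 119, minute 126 to minute 237, minute 242 to minute 245.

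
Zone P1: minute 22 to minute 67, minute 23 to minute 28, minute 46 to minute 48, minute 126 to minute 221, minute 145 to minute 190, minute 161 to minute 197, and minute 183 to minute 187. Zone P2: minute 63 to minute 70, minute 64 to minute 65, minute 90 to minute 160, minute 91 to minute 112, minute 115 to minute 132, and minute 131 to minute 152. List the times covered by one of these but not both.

Merge the first list: minute 22 to minute 67, minute 126 to minute 221.
Merge the second list: minute 63 to minute 70, minute 90 to minute 160.
Only in the first: minute 22 to minute 63, minute 160 to minute 221.
Only in the second: minute 67 to minute 70, minute 90 to minute 126.
Together these are the periods covered by exactly one.

minute 22 to minute 63, minute 67 to minute 70, minute 90 to minute 126, minute 160 to minute 221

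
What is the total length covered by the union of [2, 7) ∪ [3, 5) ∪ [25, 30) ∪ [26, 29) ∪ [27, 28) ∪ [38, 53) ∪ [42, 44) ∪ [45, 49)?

25

Merged: [2, 7), [25, 30), [38, 53).
Lengths: 5 + 5 + 15 = 25.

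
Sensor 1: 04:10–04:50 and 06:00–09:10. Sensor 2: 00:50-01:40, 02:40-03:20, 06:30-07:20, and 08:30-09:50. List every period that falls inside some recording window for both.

06:30–07:20, 08:30–09:10

04:10–04:50 falls entirely outside B.
06:00–09:10 overlaps B on 06:30–07:20, 08:30–09:10.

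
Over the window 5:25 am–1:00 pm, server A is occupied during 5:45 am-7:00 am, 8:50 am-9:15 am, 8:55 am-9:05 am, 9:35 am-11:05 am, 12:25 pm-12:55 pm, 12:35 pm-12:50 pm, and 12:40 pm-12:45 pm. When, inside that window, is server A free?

5:25 am-5:45 am, 7:00 am-8:50 am, 9:15 am-9:35 am, 11:05 am-12:25 pm, 12:55 pm-1:00 pm

After merging, the occupied span is 5:45 am-7:00 am, 8:50 am-9:15 am, 9:35 am-11:05 am, 12:25 pm-12:55 pm.
Uncovered inside 5:25 am-1:00 pm: 5:25 am-5:45 am, 7:00 am-8:50 am, 9:15 am-9:35 am, 11:05 am-12:25 pm, 12:55 pm-1:00 pm.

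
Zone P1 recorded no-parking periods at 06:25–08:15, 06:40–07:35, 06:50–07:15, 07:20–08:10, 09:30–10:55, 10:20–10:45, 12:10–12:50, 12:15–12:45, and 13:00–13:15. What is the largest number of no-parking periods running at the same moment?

3

Walk the sorted start/end points keeping a running depth.
The depth first hits 3 at 06:50.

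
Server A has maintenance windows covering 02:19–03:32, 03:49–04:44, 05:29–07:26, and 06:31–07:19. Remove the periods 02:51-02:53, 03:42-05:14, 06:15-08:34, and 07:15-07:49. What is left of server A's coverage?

First set merges to 02:19–03:32, 03:49–04:44, 05:29–07:26.
Second set merges to 02:51–02:53, 03:42–05:14, 06:15–08:34.
02:19–03:32 minus B → 02:19–02:51, 02:53–03:32.
03:49–04:44: fully covered by B → removed.
05:29–07:26 minus B → 05:29–06:15.

02:19–02:51, 02:53–03:32, 05:29–06:15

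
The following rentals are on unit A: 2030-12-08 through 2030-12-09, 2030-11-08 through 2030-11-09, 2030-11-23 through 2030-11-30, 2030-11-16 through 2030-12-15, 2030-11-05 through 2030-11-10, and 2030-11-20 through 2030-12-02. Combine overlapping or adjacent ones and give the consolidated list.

2030-11-05 through 2030-11-10, 2030-11-16 through 2030-12-15

Sort by start: 2030-11-05 through 2030-11-10, 2030-11-08 through 2030-11-09, 2030-11-16 through 2030-12-15, 2030-11-20 through 2030-12-02, 2030-11-23 through 2030-11-30, 2030-12-08 through 2030-12-09.
2030-11-08 through 2030-11-09 overlaps/touches 2030-11-05 through 2030-11-10 → extend to 2030-11-05 through 2030-11-10.
2030-11-16 through 2030-12-15 is disjoint → start new block.
2030-11-20 through 2030-12-02 overlaps/touches 2030-11-16 through 2030-12-15 → extend to 2030-11-16 through 2030-12-15.
2030-11-23 through 2030-11-30 overlaps/touches 2030-11-16 through 2030-12-15 → extend to 2030-11-16 through 2030-12-15.
2030-12-08 through 2030-12-09 overlaps/touches 2030-11-16 through 2030-12-15 → extend to 2030-11-16 through 2030-12-15.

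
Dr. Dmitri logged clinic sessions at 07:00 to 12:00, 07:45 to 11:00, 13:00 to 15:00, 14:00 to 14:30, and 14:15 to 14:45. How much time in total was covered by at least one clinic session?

Merged: 07:00-12:00, 13:00-15:00.
Lengths: 5 h + 2 h = 7 h.

7 h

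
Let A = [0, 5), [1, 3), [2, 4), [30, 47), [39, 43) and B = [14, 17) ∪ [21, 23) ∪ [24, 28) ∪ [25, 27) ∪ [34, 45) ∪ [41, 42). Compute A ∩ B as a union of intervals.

Merge the first list: [0, 5), [30, 47).
Merge the second list: [14, 17), [21, 23), [24, 28), [34, 45).
[0, 5) falls entirely outside B.
[30, 47) overlaps B on [34, 45).

[34, 45)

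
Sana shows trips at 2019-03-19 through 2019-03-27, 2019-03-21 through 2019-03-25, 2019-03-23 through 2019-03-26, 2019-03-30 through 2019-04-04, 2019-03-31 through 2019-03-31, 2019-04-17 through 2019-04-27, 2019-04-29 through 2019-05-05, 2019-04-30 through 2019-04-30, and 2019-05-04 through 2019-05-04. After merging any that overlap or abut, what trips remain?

2019-03-19 through 2019-03-27, 2019-03-30 through 2019-04-04, 2019-04-17 through 2019-04-27, 2019-04-29 through 2019-05-05

2019-03-21 through 2019-03-25 overlaps/touches 2019-03-19 through 2019-03-27 → extend to 2019-03-19 through 2019-03-27.
2019-03-23 through 2019-03-26 overlaps/touches 2019-03-19 through 2019-03-27 → extend to 2019-03-19 through 2019-03-27.
2019-03-30 through 2019-04-04 is disjoint → start new block.
2019-03-31 through 2019-03-31 overlaps/touches 2019-03-30 through 2019-04-04 → extend to 2019-03-30 through 2019-04-04.
2019-04-17 through 2019-04-27 is disjoint → start new block.
2019-04-29 through 2019-05-05 is disjoint → start new block.
2019-04-30 through 2019-04-30 overlaps/touches 2019-04-29 through 2019-05-05 → extend to 2019-04-29 through 2019-05-05.
2019-05-04 through 2019-05-04 overlaps/touches 2019-04-29 through 2019-05-05 → extend to 2019-04-29 through 2019-05-05.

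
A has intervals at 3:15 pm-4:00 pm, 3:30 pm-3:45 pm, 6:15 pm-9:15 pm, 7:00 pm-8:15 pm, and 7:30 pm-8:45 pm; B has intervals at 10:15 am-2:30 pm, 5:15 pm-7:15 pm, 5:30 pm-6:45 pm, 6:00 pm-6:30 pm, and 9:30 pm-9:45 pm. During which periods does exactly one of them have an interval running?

A, merged: 3:15 pm–4:00 pm, 6:15 pm–9:15 pm.
B, merged: 10:15 am–2:30 pm, 5:15 pm–7:15 pm, 9:30 pm–9:45 pm.
A but not B: 3:15 pm–4:00 pm, 7:15 pm–9:15 pm.
B but not A: 10:15 am–2:30 pm, 5:15 pm–6:15 pm, 9:30 pm–9:45 pm.
Combining gives A △ B.

10:15 am–2:30 pm, 3:15 pm–4:00 pm, 5:15 pm–6:15 pm, 7:15 pm–9:15 pm, 9:30 pm–9:45 pm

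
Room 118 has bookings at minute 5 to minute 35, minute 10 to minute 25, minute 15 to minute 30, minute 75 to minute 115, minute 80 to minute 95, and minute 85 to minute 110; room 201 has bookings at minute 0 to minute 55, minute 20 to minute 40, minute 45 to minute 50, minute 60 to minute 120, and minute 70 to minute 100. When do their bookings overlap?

minute 5 to minute 35, minute 75 to minute 115

First set merges to minute 5 to minute 35, minute 75 to minute 115.
Second set merges to minute 0 to minute 55, minute 60 to minute 120.
minute 5 to minute 35 ∩ B → minute 5 to minute 35.
minute 75 to minute 115 ∩ B → minute 75 to minute 115.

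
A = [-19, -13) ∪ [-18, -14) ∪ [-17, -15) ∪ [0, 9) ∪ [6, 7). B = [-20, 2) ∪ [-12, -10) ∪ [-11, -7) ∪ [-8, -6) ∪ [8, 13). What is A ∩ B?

[-19, -13) ∪ [0, 2) ∪ [8, 9)

Merge the first list: [-19, -13), [0, 9).
Merge the second list: [-20, 2), [8, 13).
[-19, -13) meets the second set on [-19, -13).
[0, 9) meets the second set on [0, 2), [8, 9).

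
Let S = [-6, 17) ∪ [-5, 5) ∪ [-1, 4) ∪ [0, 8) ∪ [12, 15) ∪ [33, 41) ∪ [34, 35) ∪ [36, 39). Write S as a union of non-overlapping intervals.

[-6, 17) ∪ [33, 41)

[-5, 5) overlaps/touches [-6, 17) → extend to [-6, 17).
[-1, 4) overlaps/touches [-6, 17) → extend to [-6, 17).
[0, 8) overlaps/touches [-6, 17) → extend to [-6, 17).
[12, 15) overlaps/touches [-6, 17) → extend to [-6, 17).
[33, 41) is disjoint → start new block.
[34, 35) overlaps/touches [33, 41) → extend to [33, 41).
[36, 39) overlaps/touches [33, 41) → extend to [33, 41).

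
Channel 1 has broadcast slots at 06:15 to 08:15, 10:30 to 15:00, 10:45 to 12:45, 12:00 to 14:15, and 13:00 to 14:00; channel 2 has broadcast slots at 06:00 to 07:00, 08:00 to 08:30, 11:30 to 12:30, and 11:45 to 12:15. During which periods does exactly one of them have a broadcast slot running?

06:00-06:15, 07:00-08:00, 08:15-08:30, 10:30-11:30, 12:30-15:00

First set merges to 06:15-08:15, 10:30-15:00.
Second set merges to 06:00-07:00, 08:00-08:30, 11:30-12:30.
A \ B = 07:00-08:00, 10:30-11:30, 12:30-15:00.
B \ A = 06:00-06:15, 08:15-08:30.
Union of the two gives the symmetric difference.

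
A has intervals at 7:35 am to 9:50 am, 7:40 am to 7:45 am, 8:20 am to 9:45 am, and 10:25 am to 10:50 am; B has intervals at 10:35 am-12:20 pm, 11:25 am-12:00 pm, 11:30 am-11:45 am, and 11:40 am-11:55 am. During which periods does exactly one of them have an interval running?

7:35 am–9:50 am, 10:25 am–10:35 am, 10:50 am–12:20 pm

First set merges to 7:35 am–9:50 am, 10:25 am–10:50 am.
Second set merges to 10:35 am–12:20 pm.
Only in the first: 7:35 am–9:50 am, 10:25 am–10:35 am.
Only in the second: 10:50 am–12:20 pm.
Together these are the periods covered by exactly one.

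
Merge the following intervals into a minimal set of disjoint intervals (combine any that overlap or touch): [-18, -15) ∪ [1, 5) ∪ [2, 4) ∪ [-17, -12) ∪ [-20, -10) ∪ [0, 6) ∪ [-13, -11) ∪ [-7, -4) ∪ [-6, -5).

Sort by start: [-20, -10), [-18, -15), [-17, -12), [-13, -11), [-7, -4), [-6, -5), [0, 6), [1, 5), [2, 4).
[-18, -15) overlaps/touches [-20, -10) → extend to [-20, -10).
[-17, -12) overlaps/touches [-20, -10) → extend to [-20, -10).
[-13, -11) overlaps/touches [-20, -10) → extend to [-20, -10).
[-7, -4) is disjoint → start new block.
[-6, -5) overlaps/touches [-7, -4) → extend to [-7, -4).
[0, 6) is disjoint → start new block.
[1, 5) overlaps/touches [0, 6) → extend to [0, 6).
[2, 4) overlaps/touches [0, 6) → extend to [0, 6).

[-20, -10) ∪ [-7, -4) ∪ [0, 6)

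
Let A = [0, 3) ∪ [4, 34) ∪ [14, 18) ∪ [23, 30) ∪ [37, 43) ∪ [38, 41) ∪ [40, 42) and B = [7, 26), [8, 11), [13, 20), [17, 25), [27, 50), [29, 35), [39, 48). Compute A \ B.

First set merges to [0, 3), [4, 34), [37, 43).
Second set merges to [7, 26), [27, 50).
[0, 3) is untouched.
[4, 34) with B removed leaves [4, 7), [26, 27).
[37, 43) lies entirely inside B → drops out.

[0, 3) ∪ [4, 7) ∪ [26, 27)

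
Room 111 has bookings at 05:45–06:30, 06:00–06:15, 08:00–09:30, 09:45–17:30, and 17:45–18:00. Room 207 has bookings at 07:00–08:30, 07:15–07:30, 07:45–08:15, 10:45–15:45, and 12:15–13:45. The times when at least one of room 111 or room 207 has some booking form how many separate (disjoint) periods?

4

Merge the first list: 05:45–06:30, 08:00–09:30, 09:45–17:30, 17:45–18:00.
Merge the second list: 07:00–08:30, 10:45–15:45.
A ∪ B = 05:45–06:30, 07:00–09:30, 09:45–17:30, 17:45–18:00.
That is 4 disjoint pieces.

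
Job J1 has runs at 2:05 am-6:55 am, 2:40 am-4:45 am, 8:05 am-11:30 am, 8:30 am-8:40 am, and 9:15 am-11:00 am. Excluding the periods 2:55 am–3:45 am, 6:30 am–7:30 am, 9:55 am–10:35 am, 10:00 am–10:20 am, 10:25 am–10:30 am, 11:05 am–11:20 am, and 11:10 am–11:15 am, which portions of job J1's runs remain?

A, merged: 2:05 am-6:55 am, 8:05 am-11:30 am.
B, merged: 2:55 am-3:45 am, 6:30 am-7:30 am, 9:55 am-10:35 am, 11:05 am-11:20 am.
2:05 am-6:55 am minus B → 2:05 am-2:55 am, 3:45 am-6:30 am.
8:05 am-11:30 am minus B → 8:05 am-9:55 am, 10:35 am-11:05 am, 11:20 am-11:30 am.

2:05 am-2:55 am, 3:45 am-6:30 am, 8:05 am-9:55 am, 10:35 am-11:05 am, 11:20 am-11:30 am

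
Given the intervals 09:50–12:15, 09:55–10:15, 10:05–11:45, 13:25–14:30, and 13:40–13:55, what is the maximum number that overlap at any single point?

3

Walk the sorted start/end points keeping a running depth.
The depth first hits 3 at 10:05.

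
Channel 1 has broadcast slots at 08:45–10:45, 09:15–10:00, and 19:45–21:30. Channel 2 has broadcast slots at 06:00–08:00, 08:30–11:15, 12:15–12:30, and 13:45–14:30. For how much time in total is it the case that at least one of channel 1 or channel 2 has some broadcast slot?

7 h 30 min

A, merged: 08:45–10:45, 19:45–21:30.
A ∪ B = 06:00–08:00, 08:30–11:15, 12:15–12:30, 13:45–14:30, 19:45–21:30.
Total: 2 h + 2 h 45 min + 15 min + 45 min + 1 h 45 min = 7 h 30 min.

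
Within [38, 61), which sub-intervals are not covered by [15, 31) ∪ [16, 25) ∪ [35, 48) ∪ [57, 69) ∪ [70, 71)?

[48, 57)

The merged coverage is [15, 31), [35, 48), [57, 69), [70, 71).
Uncovered inside [38, 61): [48, 57).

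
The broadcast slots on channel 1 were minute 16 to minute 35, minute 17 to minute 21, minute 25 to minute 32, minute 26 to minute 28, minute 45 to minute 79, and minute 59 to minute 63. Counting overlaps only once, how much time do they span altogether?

Merged: minute 16 to minute 35, minute 45 to minute 79.
Lengths: 19 minutes + 34 minutes = 53 minutes.

53 minutes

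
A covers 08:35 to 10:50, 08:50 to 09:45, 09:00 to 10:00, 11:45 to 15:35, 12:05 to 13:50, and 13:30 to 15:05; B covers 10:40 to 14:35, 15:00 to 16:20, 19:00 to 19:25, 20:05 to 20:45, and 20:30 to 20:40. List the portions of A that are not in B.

08:35-10:40, 14:35-15:00

A, merged: 08:35-10:50, 11:45-15:35.
B, merged: 10:40-14:35, 15:00-16:20, 19:00-19:25, 20:05-20:45.
08:35-10:50 with B removed leaves 08:35-10:40.
11:45-15:35 with B removed leaves 14:35-15:00.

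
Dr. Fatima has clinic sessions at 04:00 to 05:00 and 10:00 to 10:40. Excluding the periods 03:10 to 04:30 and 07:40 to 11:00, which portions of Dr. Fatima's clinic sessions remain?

04:30–05:00

04:00–05:00 with B removed leaves 04:30–05:00.
10:00–10:40 lies entirely inside B → drops out.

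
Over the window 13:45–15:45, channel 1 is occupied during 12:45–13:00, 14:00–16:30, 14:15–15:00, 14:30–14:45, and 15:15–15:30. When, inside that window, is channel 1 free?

13:45–14:00

Covered (merged): 12:45–13:00, 14:00–16:30.
Uncovered inside 13:45–15:45: 13:45–14:00.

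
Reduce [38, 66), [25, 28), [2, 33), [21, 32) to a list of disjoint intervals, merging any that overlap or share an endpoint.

[2, 33) ∪ [38, 66)

Sort by start: [2, 33), [21, 32), [25, 28), [38, 66).
[21, 32) overlaps/touches [2, 33) → extend to [2, 33).
[25, 28) overlaps/touches [2, 33) → extend to [2, 33).
[38, 66) is disjoint → start new block.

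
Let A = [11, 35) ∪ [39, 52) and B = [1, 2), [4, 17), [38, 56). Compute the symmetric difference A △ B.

[1, 2) ∪ [4, 11) ∪ [17, 35) ∪ [38, 39) ∪ [52, 56)

A but not B: [17, 35).
B but not A: [1, 2), [4, 11), [38, 39), [52, 56).
Combining gives A △ B.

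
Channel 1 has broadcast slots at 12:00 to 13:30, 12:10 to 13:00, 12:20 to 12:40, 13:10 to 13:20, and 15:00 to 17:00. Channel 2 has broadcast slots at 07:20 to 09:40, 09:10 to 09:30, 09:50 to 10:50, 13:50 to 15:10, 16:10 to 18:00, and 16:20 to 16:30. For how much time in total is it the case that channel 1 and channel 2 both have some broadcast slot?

1 h

A, merged: 12:00–13:30, 15:00–17:00.
B, merged: 07:20–09:40, 09:50–10:50, 13:50–15:10, 16:10–18:00.
A ∩ B = 15:00–15:10, 16:10–17:00.
Total: 10 min + 50 min = 1 h.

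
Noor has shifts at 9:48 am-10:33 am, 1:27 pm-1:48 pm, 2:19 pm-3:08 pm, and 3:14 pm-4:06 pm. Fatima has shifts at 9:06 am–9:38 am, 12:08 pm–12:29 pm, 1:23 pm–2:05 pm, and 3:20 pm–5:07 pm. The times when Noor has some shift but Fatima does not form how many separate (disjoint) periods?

3

A \ B = 9:48 am–10:33 am, 2:19 pm–3:08 pm, 3:14 pm–3:20 pm.
That is 3 disjoint pieces.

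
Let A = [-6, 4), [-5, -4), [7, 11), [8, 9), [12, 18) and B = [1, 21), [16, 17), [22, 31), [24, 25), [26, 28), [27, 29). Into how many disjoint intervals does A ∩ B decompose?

First set merges to [-6, 4), [7, 11), [12, 18).
Second set merges to [1, 21), [22, 31).
A ∩ B = [1, 4), [7, 11), [12, 18).
That is 3 disjoint pieces.

3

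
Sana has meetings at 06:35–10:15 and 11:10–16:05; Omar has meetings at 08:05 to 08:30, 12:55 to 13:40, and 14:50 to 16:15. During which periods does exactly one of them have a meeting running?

A \ B = 06:35-08:05, 08:30-10:15, 11:10-12:55, 13:40-14:50.
B \ A = 16:05-16:15.
Union of the two gives the symmetric difference.

06:35-08:05, 08:30-10:15, 11:10-12:55, 13:40-14:50, 16:05-16:15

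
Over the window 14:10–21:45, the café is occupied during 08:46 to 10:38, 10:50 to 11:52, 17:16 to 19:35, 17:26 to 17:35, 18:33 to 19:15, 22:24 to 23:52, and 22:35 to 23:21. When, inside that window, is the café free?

14:10-17:16, 19:35-21:45

After merging, the occupied span is 08:46-10:38, 10:50-11:52, 17:16-19:35, 22:24-23:52.
Complement within 14:10-21:45: 14:10-17:16, 19:35-21:45.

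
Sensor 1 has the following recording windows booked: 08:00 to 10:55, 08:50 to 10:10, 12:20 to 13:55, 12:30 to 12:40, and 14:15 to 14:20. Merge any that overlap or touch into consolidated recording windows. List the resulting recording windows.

08:00-10:55, 12:20-13:55, 14:15-14:20

08:50-10:10 overlaps/touches 08:00-10:55 → extend to 08:00-10:55.
12:20-13:55 is disjoint → start new block.
12:30-12:40 overlaps/touches 12:20-13:55 → extend to 12:20-13:55.
14:15-14:20 is disjoint → start new block.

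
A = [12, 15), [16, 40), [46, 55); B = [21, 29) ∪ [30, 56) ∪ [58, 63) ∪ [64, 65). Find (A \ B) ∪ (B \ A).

Only in the first: [12, 15), [16, 21), [29, 30).
Only in the second: [40, 46), [55, 56), [58, 63), [64, 65).
Together these are the periods covered by exactly one.

[12, 15) ∪ [16, 21) ∪ [29, 30) ∪ [40, 46) ∪ [55, 56) ∪ [58, 63) ∪ [64, 65)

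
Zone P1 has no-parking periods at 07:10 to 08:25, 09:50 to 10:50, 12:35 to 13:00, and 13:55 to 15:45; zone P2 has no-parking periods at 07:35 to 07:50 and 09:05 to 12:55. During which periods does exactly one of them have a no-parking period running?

07:10–07:35, 07:50–08:25, 09:05–09:50, 10:50–12:35, 12:55–13:00, 13:55–15:45

A \ B = 07:10–07:35, 07:50–08:25, 12:55–13:00, 13:55–15:45.
B \ A = 09:05–09:50, 10:50–12:35.
Union of the two gives the symmetric difference.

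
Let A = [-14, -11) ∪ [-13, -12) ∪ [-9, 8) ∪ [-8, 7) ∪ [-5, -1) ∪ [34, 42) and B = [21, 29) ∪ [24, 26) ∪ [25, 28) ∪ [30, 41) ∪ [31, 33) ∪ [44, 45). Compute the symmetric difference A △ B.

[-14, -11) ∪ [-9, 8) ∪ [21, 29) ∪ [30, 34) ∪ [41, 42) ∪ [44, 45)

A, merged: [-14, -11), [-9, 8), [34, 42).
B, merged: [21, 29), [30, 41), [44, 45).
A \ B = [-14, -11), [-9, 8), [41, 42).
B \ A = [21, 29), [30, 34), [44, 45).
Union of the two gives the symmetric difference.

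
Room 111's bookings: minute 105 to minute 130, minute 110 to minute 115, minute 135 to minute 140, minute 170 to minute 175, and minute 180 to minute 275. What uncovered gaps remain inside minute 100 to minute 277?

minute 100 to minute 105, minute 130 to minute 135, minute 140 to minute 170, minute 175 to minute 180, minute 275 to minute 277

The merged coverage is minute 105 to minute 130, minute 135 to minute 140, minute 170 to minute 175, minute 180 to minute 275.
Complement within minute 100 to minute 277: minute 100 to minute 105, minute 130 to minute 135, minute 140 to minute 170, minute 175 to minute 180, minute 275 to minute 277.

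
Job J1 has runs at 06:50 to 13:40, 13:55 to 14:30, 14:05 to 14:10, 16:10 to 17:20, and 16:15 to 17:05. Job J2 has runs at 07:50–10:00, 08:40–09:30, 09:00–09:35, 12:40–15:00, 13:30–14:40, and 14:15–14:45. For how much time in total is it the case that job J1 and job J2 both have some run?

First set merges to 06:50–13:40, 13:55–14:30, 16:10–17:20.
Second set merges to 07:50–10:00, 12:40–15:00.
A ∩ B = 07:50–10:00, 12:40–13:40, 13:55–14:30.
Total: 2 h 10 min + 1 h + 35 min = 3 h 45 min.

3 h 45 min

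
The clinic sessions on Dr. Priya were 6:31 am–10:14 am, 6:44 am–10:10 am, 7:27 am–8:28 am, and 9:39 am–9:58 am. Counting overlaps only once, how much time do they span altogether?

3 h 43 min

Merged: 6:31 am-10:14 am.
Length: 3 h 43 min.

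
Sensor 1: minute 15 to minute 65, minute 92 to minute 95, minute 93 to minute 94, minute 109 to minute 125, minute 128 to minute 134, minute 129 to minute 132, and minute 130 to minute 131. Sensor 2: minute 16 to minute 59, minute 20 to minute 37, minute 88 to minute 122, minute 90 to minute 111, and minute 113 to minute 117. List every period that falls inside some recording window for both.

minute 16 to minute 59, minute 92 to minute 95, minute 109 to minute 122

Merge the first list: minute 15 to minute 65, minute 92 to minute 95, minute 109 to minute 125, minute 128 to minute 134.
Merge the second list: minute 16 to minute 59, minute 88 to minute 122.
minute 15 to minute 65 ∩ B → minute 16 to minute 59.
minute 92 to minute 95 ∩ B → minute 92 to minute 95.
minute 109 to minute 125 ∩ B → minute 109 to minute 122.
minute 128 to minute 134 meets no B interval.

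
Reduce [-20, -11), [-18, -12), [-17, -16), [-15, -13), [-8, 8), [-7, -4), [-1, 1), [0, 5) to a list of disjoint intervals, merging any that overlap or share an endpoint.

[-20, -11) ∪ [-8, 8)

[-18, -12) overlaps/touches [-20, -11) → extend to [-20, -11).
[-17, -16) overlaps/touches [-20, -11) → extend to [-20, -11).
[-15, -13) overlaps/touches [-20, -11) → extend to [-20, -11).
[-8, 8) is disjoint → start new block.
[-7, -4) overlaps/touches [-8, 8) → extend to [-8, 8).
[-1, 1) overlaps/touches [-8, 8) → extend to [-8, 8).
[0, 5) overlaps/touches [-8, 8) → extend to [-8, 8).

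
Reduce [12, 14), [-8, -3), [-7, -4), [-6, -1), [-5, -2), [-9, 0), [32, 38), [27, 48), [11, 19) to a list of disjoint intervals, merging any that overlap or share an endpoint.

Sort by start: [-9, 0), [-8, -3), [-7, -4), [-6, -1), [-5, -2), [11, 19), [12, 14), [27, 48), [32, 38).
[-8, -3) overlaps/touches [-9, 0) → extend to [-9, 0).
[-7, -4) overlaps/touches [-9, 0) → extend to [-9, 0).
[-6, -1) overlaps/touches [-9, 0) → extend to [-9, 0).
[-5, -2) overlaps/touches [-9, 0) → extend to [-9, 0).
[11, 19) is disjoint → start new block.
[12, 14) overlaps/touches [11, 19) → extend to [11, 19).
[27, 48) is disjoint → start new block.
[32, 38) overlaps/touches [27, 48) → extend to [27, 48).

[-9, 0) ∪ [11, 19) ∪ [27, 48)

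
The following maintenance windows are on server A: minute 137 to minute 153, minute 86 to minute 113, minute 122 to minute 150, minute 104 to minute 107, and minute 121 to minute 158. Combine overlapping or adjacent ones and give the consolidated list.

minute 86 to minute 113, minute 121 to minute 158

Sort by start: minute 86 to minute 113, minute 104 to minute 107, minute 121 to minute 158, minute 122 to minute 150, minute 137 to minute 153.
minute 104 to minute 107 overlaps/touches minute 86 to minute 113 → extend to minute 86 to minute 113.
minute 121 to minute 158 is disjoint → start new block.
minute 122 to minute 150 overlaps/touches minute 121 to minute 158 → extend to minute 121 to minute 158.
minute 137 to minute 153 overlaps/touches minute 121 to minute 158 → extend to minute 121 to minute 158.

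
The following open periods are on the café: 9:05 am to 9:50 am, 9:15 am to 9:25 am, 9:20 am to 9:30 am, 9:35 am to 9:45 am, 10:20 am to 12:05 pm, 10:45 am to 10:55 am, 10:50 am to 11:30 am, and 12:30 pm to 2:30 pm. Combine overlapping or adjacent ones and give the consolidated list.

9:05 am-9:50 am, 10:20 am-12:05 pm, 12:30 pm-2:30 pm

9:15 am-9:25 am overlaps/touches 9:05 am-9:50 am → extend to 9:05 am-9:50 am.
9:20 am-9:30 am overlaps/touches 9:05 am-9:50 am → extend to 9:05 am-9:50 am.
9:35 am-9:45 am overlaps/touches 9:05 am-9:50 am → extend to 9:05 am-9:50 am.
10:20 am-12:05 pm is disjoint → start new block.
10:45 am-10:55 am overlaps/touches 10:20 am-12:05 pm → extend to 10:20 am-12:05 pm.
10:50 am-11:30 am overlaps/touches 10:20 am-12:05 pm → extend to 10:20 am-12:05 pm.
12:30 pm-2:30 pm is disjoint → start new block.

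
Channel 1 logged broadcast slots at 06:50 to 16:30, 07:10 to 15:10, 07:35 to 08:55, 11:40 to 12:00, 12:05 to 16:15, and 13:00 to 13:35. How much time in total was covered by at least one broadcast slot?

Merged: 06:50-16:30.
Length: 9 h 40 min.

9 h 40 min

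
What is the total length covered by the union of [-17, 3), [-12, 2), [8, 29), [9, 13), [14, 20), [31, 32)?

Merged: [-17, 3), [8, 29), [31, 32).
Lengths: 20 + 21 + 1 = 42.

42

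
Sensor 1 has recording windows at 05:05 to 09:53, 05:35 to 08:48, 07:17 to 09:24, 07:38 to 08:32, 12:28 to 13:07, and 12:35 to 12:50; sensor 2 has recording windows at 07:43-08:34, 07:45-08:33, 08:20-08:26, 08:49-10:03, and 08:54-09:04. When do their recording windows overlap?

07:43-08:34, 08:49-09:53

A, merged: 05:05-09:53, 12:28-13:07.
B, merged: 07:43-08:34, 08:49-10:03.
05:05-09:53 ∩ B → 07:43-08:34, 08:49-09:53.
12:28-13:07 meets no B interval.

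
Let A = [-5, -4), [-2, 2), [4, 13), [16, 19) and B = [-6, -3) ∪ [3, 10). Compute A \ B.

[-5, -4) lies entirely inside B → drops out.
[-2, 2) is untouched.
[4, 13) with B removed leaves [10, 13).
[16, 19) is untouched.

[-2, 2) ∪ [10, 13) ∪ [16, 19)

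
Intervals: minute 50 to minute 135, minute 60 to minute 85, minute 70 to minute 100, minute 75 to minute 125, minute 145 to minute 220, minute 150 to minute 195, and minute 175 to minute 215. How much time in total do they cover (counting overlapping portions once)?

Merged: minute 50 to minute 135, minute 145 to minute 220.
Lengths: 85 minutes + 75 minutes = 160 minutes.

160 minutes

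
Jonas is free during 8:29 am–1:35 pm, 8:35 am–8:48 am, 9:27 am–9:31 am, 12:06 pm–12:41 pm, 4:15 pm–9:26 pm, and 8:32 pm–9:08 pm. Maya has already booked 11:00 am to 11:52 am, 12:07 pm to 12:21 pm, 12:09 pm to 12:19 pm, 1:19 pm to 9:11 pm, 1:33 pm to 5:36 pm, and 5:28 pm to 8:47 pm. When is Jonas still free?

First set merges to 8:29 am-1:35 pm, 4:15 pm-9:26 pm.
Second set merges to 11:00 am-11:52 am, 12:07 pm-12:21 pm, 1:19 pm-9:11 pm.
8:29 am-1:35 pm with B removed leaves 8:29 am-11:00 am, 11:52 am-12:07 pm, 12:21 pm-1:19 pm.
4:15 pm-9:26 pm with B removed leaves 9:11 pm-9:26 pm.

8:29 am-11:00 am, 11:52 am-12:07 pm, 12:21 pm-1:19 pm, 9:11 pm-9:26 pm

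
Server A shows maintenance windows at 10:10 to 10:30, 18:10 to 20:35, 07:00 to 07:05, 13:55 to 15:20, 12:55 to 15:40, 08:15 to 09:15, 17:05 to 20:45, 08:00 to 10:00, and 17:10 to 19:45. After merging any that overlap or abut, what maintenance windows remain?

Sort by start: 07:00–07:05, 08:00–10:00, 08:15–09:15, 10:10–10:30, 12:55–15:40, 13:55–15:20, 17:05–20:45, 17:10–19:45, 18:10–20:35.
08:00–10:00 is disjoint → start new block.
08:15–09:15 overlaps/touches 08:00–10:00 → extend to 08:00–10:00.
10:10–10:30 is disjoint → start new block.
12:55–15:40 is disjoint → start new block.
13:55–15:20 overlaps/touches 12:55–15:40 → extend to 12:55–15:40.
17:05–20:45 is disjoint → start new block.
17:10–19:45 overlaps/touches 17:05–20:45 → extend to 17:05–20:45.
18:10–20:35 overlaps/touches 17:05–20:45 → extend to 17:05–20:45.

07:00–07:05, 08:00–10:00, 10:10–10:30, 12:55–15:40, 17:05–20:45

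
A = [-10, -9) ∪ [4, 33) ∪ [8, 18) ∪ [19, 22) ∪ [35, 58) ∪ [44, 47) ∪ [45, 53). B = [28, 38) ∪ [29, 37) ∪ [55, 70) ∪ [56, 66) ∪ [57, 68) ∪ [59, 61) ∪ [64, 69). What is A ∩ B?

[28, 33) ∪ [35, 38) ∪ [55, 58)

Merge the first list: [-10, -9), [4, 33), [35, 58).
Merge the second list: [28, 38), [55, 70).
[-10, -9) falls entirely outside B.
[4, 33) overlaps B on [28, 33).
[35, 58) overlaps B on [35, 38), [55, 58).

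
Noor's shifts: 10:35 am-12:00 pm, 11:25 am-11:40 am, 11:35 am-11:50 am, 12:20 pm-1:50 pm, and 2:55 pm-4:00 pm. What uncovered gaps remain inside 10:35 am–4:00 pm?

After merging, the occupied span is 10:35 am-12:00 pm, 12:20 pm-1:50 pm, 2:55 pm-4:00 pm.
Complement within 10:35 am-4:00 pm: 12:00 pm-12:20 pm, 1:50 pm-2:55 pm.

12:00 pm-12:20 pm, 1:50 pm-2:55 pm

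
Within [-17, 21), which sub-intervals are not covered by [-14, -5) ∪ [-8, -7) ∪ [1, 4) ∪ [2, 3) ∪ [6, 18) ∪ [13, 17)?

[-17, -14) ∪ [-5, 1) ∪ [4, 6) ∪ [18, 21)

The merged coverage is [-14, -5), [1, 4), [6, 18).
Gaps within [-17, 21): [-17, -14), [-5, 1), [4, 6), [18, 21).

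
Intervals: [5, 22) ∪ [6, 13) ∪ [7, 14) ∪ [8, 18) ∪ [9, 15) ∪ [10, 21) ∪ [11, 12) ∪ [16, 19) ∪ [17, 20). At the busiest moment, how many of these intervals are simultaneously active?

7

At 11, 7 of the intervals are simultaneously active.
No point has more.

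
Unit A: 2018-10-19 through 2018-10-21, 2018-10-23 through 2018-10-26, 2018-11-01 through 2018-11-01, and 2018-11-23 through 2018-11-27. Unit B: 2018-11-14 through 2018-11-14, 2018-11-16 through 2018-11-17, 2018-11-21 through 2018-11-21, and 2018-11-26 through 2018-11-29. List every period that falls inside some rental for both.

2018-11-26 through 2018-11-27

2018-10-19 through 2018-10-21 falls entirely outside B.
2018-10-23 through 2018-10-26 falls entirely outside B.
2018-11-01 through 2018-11-01 falls entirely outside B.
2018-11-23 through 2018-11-27 overlaps B on 2018-11-26 through 2018-11-27.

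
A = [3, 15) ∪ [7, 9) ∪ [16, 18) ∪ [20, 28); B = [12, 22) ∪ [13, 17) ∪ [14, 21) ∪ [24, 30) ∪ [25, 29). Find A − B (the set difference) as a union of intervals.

[3, 12) ∪ [22, 24)

A, merged: [3, 15), [16, 18), [20, 28).
B, merged: [12, 22), [24, 30).
[3, 15) minus B → [3, 12).
[16, 18): fully covered by B → removed.
[20, 28) minus B → [22, 24).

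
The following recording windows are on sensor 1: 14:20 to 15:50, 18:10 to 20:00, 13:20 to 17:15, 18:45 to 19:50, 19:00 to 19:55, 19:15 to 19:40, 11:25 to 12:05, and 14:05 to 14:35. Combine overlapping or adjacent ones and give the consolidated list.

Sort by start: 11:25–12:05, 13:20–17:15, 14:05–14:35, 14:20–15:50, 18:10–20:00, 18:45–19:50, 19:00–19:55, 19:15–19:40.
13:20–17:15 is disjoint → start new block.
14:05–14:35 overlaps/touches 13:20–17:15 → extend to 13:20–17:15.
14:20–15:50 overlaps/touches 13:20–17:15 → extend to 13:20–17:15.
18:10–20:00 is disjoint → start new block.
18:45–19:50 overlaps/touches 18:10–20:00 → extend to 18:10–20:00.
19:00–19:55 overlaps/touches 18:10–20:00 → extend to 18:10–20:00.
19:15–19:40 overlaps/touches 18:10–20:00 → extend to 18:10–20:00.

11:25–12:05, 13:20–17:15, 18:10–20:00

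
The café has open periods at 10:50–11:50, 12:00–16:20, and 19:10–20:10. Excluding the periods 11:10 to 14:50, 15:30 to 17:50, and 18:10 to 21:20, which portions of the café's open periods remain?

10:50–11:50 minus B → 10:50–11:10.
12:00–16:20 minus B → 14:50–15:30.
19:10–20:10: fully covered by B → removed.

10:50–11:10, 14:50–15:30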